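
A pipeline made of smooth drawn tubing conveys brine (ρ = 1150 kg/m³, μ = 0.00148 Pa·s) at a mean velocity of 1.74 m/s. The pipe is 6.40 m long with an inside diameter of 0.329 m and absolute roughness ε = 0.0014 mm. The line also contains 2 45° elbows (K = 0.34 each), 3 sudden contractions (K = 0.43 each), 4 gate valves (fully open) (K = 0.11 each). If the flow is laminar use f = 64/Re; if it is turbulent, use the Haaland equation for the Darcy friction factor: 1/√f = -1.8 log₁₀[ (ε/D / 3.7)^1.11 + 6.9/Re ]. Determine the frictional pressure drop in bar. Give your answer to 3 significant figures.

Reynolds number Re = ρVD/μ = 1150 · 1.74 · 0.329 / 0.00148 = 4.448e+05.
Re > 4000 → turbulent. Relative roughness ε/D = 1.4e-06/0.329 = 4.26e-06. Haaland: 1/√f = -1.8 log₁₀[(4.26e-06/3.7)^1.11 + 6.9/4.448e+05] = -1.8 log₁₀[2.56e-07 + 1.55e-05] = 8.644, so f = 0.01338.
Total minor-loss coefficient ΣK = 2·0.34 + 3·0.43 + 4·0.11 = 2.41.
ΔP = [f·L/D + ΣK]·(ρV²/2) = [0.01338·6.4/0.329 + 2.41]·(1150·1.74²/2) = [0.2603 + 2.41]·1741 = 4649 Pa.
ΔP = 4649 Pa = 0.0465 bar.

ΔP ≈ 0.0465 bar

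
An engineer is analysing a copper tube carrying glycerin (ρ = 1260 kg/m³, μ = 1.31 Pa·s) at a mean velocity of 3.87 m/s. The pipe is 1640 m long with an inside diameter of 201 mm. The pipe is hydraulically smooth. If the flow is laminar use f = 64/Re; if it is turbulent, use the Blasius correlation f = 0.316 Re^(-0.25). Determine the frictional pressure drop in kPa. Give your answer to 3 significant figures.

ΔP ≈ 6590 kPa

Reynolds number Re = ρVD/μ = 1260 · 3.87 · 0.201 / 1.31 = 748.2.
Re < 2300 → laminar flow, so f = 64/Re = 64/748.2 = 0.08554 (the turbulent correlation is not needed).
Darcy-Weisbach: ΔP = f(L/D)(ρV²/2) = 0.08554·(1640/0.201)·(1260·3.87²/2) = 0.08554·8159·9435 = 6.585e+06 Pa.
ΔP = 6.585e+06 Pa = 6590 kPa.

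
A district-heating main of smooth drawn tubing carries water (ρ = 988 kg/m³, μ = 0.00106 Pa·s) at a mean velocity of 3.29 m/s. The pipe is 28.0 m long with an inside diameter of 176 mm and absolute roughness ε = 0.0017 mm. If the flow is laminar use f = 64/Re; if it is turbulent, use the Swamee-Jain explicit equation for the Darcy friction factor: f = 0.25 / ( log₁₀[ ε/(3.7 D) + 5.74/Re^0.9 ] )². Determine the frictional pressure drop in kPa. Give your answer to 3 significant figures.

Reynolds number Re = ρVD/μ = 988 · 3.29 · 0.176 / 0.00106 = 5.397e+05.
Re > 4000 → turbulent. Relative roughness ε/D = 1.7e-06/0.176 = 9.66e-06. Swamee-Jain: f = 0.25/(log₁₀[9.66e-06/3.7 + 5.74/5.397e+05^0.9])² = 0.25/(log₁₀[2.61e-06 + 3.98e-05])² = 0.25/(-4.372)² = 0.01308.
Darcy-Weisbach: ΔP = f(L/D)(ρV²/2) = 0.01308·(28/0.176)·(988·3.29²/2) = 0.01308·159.1·5347 = 1.112e+04 Pa.
ΔP = 1.112e+04 Pa = 11.1 kPa.

ΔP ≈ 11.1 kPa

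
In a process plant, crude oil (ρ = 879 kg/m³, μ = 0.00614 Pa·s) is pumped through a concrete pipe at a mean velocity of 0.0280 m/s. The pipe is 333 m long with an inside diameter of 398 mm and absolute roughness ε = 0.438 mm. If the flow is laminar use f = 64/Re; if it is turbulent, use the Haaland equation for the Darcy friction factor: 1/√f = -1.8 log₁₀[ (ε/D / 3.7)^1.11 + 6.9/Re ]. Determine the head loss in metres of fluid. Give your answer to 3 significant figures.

h_f ≈ 0.00134 m

Reynolds number Re = ρVD/μ = 879 · 0.028 · 0.398 / 0.00614 = 1595.
Re < 2300 → laminar flow, so f = 64/Re = 64/1595 = 0.04012 (the turbulent correlation is not needed).
Darcy-Weisbach: ΔP = f(L/D)(ρV²/2) = 0.04012·(333/0.398)·(879·0.028²/2) = 0.04012·836.7·0.3446 = 11.57 Pa.
Head loss h_f = ΔP/(ρg) = 11.57/(879·9.81) = 0.00134 m.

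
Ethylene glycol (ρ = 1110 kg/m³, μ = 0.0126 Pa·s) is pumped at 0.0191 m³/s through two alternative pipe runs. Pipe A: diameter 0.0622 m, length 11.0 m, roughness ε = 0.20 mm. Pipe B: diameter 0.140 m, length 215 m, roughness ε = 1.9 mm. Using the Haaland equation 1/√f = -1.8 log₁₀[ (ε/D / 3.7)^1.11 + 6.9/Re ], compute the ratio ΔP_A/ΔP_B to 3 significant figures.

Pipe A: V = Q/A = 0.0191/0.003039 = 6.286 m/s; Re = 3.444e+04; ε/D = 0.00322; Haaland → f = 0.02974; ΔP_A = f(L/D)(ρV²/2) = 1.153e+05 Pa.
Pipe B: V = Q/A = 0.0191/0.01539 = 1.241 m/s; Re = 1.53e+04; ε/D = 0.0136; Haaland → f = 0.04516; ΔP_B = f(L/D)(ρV²/2) = 5.925e+04 Pa.
ΔP_A/ΔP_B = 1.153e+05/5.925e+04 = 1.95.

ΔP_A/ΔP_B ≈ 1.95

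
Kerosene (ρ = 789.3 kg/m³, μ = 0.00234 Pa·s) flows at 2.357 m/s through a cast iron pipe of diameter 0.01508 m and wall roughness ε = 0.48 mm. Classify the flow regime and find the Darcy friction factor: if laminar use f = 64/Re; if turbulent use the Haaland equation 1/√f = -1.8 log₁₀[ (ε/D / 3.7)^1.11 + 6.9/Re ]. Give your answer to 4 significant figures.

Re = ρVD/μ = 789.3·2.357·0.01508/0.00234 = 1.199e+04.
Re > 4000 → turbulent. ε/D = 0.00048/0.01508 = 0.0318; Haaland: 1/√f = -1.8 log₁₀[0.0051 + 0.000576] = 4.043, so f = 0.06118.

f ≈ 0.06118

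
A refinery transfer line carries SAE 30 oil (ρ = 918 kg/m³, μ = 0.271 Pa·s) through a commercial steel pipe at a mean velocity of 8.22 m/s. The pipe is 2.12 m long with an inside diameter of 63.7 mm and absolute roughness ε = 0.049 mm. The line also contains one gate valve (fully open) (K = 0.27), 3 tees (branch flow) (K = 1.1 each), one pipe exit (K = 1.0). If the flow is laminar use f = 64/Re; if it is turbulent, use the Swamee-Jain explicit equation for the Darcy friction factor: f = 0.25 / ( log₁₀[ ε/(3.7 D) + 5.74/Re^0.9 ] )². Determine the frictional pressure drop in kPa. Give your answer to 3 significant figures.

Reynolds number Re = ρVD/μ = 918 · 8.22 · 0.0637 / 0.271 = 1774.
Re < 2300 → laminar flow, so f = 64/Re = 64/1774 = 0.03608 (the turbulent correlation is not needed).
Total minor-loss coefficient ΣK = 1·0.27 + 3·1.1 + 1·1 = 4.57.
ΔP = [f·L/D + ΣK]·(ρV²/2) = [0.03608·2.12/0.0637 + 4.57]·(918·8.22²/2) = [1.201 + 4.57]·3.101e+04 = 1.79e+05 Pa.
ΔP = 1.79e+05 Pa = 179 kPa.

ΔP ≈ 179 kPa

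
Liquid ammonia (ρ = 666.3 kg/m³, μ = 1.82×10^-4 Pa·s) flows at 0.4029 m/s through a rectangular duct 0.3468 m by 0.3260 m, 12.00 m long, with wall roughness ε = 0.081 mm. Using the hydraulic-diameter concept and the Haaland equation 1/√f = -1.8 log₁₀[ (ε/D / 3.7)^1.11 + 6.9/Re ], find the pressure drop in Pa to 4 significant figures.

ΔP ≈ 30.26 Pa

Hydraulic diameter D_h = 4A/P = 4·(0.3468·0.326)/(2·(0.3468+0.326)) = 0.4522/1.346 = 0.3361 m.
Re = ρVD_h/μ = 666.3·0.4029·0.3361/0.000182 = 4.957e+05.
ε/D_h = 8.1e-05/0.3361 = 0.000241; Haaland gives 1/√f = -1.8 log₁₀[2.26e-05+1.39e-05] = 7.988, so f = 0.01567.
ΔP = f(L/D_h)(ρV²/2) = 0.01567·12/0.3361·54.08 = 30.26 Pa.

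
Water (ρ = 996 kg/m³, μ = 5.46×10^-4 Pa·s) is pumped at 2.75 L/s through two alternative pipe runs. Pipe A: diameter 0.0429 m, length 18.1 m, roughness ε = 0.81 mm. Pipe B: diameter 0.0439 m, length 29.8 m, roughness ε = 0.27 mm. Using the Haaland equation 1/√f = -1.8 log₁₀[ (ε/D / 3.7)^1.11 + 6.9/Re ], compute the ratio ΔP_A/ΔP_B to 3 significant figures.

Pipe A: V = Q/A = 0.00275/0.001445 = 1.903 m/s; Re = 1.489e+05; ε/D = 0.0189; Haaland → f = 0.04794; ΔP_A = f(L/D)(ρV²/2) = 3.646e+04 Pa.
Pipe B: V = Q/A = 0.00275/0.001514 = 1.817 m/s; Re = 1.455e+05; ε/D = 0.00615; Haaland → f = 0.03295; ΔP_B = f(L/D)(ρV²/2) = 3.676e+04 Pa.
ΔP_A/ΔP_B = 3.646e+04/3.676e+04 = 0.992.

ΔP_A/ΔP_B ≈ 0.992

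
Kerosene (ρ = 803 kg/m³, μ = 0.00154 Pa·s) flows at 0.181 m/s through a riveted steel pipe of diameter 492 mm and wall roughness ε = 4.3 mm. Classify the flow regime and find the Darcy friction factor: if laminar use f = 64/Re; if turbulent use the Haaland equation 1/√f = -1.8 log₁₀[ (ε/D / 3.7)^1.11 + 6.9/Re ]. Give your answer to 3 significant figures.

f ≈ 0.0376

Re = ρVD/μ = 803·0.181·0.492/0.00154 = 4.643e+04.
Re > 4000 → turbulent. ε/D = 0.0043/0.492 = 0.00874; Haaland: 1/√f = -1.8 log₁₀[0.00121 + 0.000149] = 5.158, so f = 0.03759.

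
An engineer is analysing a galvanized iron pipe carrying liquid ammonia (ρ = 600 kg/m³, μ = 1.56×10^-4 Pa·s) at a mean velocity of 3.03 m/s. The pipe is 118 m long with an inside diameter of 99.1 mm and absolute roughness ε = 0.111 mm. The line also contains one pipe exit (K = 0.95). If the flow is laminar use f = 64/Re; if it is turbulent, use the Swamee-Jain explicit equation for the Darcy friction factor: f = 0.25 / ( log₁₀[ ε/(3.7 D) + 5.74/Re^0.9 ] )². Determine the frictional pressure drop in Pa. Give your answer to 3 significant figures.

Reynolds number Re = ρVD/μ = 600 · 3.03 · 0.0991 / 0.000156 = 1.155e+06.
Re > 4000 → turbulent. Relative roughness ε/D = 0.000111/0.0991 = 0.00112. Swamee-Jain: f = 0.25/(log₁₀[0.00112/3.7 + 5.74/1.155e+06^0.9])² = 0.25/(log₁₀[0.000303 + 2.01e-05])² = 0.25/(-3.491)² = 0.02051.
Total minor-loss coefficient ΣK = 1·0.95 = 0.95.
ΔP = [f·L/D + ΣK]·(ρV²/2) = [0.02051·118/0.0991 + 0.95]·(600·3.03²/2) = [24.42 + 0.95]·2754 = 6.989e+04 Pa.

ΔP ≈ 69900 Pa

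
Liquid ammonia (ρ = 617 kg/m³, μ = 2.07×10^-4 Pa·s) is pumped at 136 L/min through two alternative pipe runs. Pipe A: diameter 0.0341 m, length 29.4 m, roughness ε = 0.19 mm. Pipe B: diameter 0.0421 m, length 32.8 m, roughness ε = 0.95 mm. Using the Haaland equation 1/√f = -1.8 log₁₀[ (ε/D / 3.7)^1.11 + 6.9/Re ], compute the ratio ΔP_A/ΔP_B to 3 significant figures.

ΔP_A/ΔP_B ≈ 1.59

Pipe A: V = Q/A = 0.002267/0.0009133 = 2.482 m/s; Re = 2.523e+05; ε/D = 0.00557; Haaland → f = 0.03177; ΔP_A = f(L/D)(ρV²/2) = 5.205e+04 Pa.
Pipe B: V = Q/A = 0.002267/0.001392 = 1.628 m/s; Re = 2.043e+05; ε/D = 0.0226; Haaland → f = 0.05124; ΔP_B = f(L/D)(ρV²/2) = 3.266e+04 Pa.
ΔP_A/ΔP_B = 5.205e+04/3.266e+04 = 1.59.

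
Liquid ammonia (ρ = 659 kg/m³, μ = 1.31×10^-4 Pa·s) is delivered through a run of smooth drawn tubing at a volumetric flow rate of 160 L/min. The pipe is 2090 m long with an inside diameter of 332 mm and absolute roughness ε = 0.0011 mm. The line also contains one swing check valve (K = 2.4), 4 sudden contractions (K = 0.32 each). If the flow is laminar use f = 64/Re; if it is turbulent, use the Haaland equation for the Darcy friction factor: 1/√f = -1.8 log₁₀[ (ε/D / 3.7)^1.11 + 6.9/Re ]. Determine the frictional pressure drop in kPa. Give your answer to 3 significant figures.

Q = 160 L/min = 160/60000 = 0.002667 m³/s.
Cross-sectional area A = πD²/4 = π(0.332)²/4 = 0.08657 m²; mean velocity V = Q/A = 0.002667/0.08657 = 0.0308 m/s.
Reynolds number Re = ρVD/μ = 659 · 0.0308 · 0.332 / 0.000131 = 5.145e+04.
Re > 4000 → turbulent. Relative roughness ε/D = 1.1e-06/0.332 = 3.31e-06. Haaland: 1/√f = -1.8 log₁₀[(3.31e-06/3.7)^1.11 + 6.9/5.145e+04] = -1.8 log₁₀[1.94e-07 + 0.000134] = 6.969, so f = 0.02059.
Total minor-loss coefficient ΣK = 1·2.4 + 4·0.32 = 3.68.
ΔP = [f·L/D + ΣK]·(ρV²/2) = [0.02059·2090/0.332 + 3.68]·(659·0.0308²/2) = [129.6 + 3.68]·0.3127 = 41.67 Pa.
ΔP = 41.67 Pa = 0.0417 kPa.

ΔP ≈ 0.0417 kPa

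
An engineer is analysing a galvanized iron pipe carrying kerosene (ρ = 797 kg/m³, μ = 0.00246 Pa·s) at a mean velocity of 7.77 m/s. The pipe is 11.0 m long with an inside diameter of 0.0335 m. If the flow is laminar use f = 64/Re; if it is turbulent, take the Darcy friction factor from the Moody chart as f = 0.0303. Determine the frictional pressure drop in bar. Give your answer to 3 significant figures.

ΔP ≈ 2.39 bar

Reynolds number Re = ρVD/μ = 797 · 7.77 · 0.0335 / 0.00246 = 8.433e+04.
Re > 4000 → turbulent; use the Moody-chart value f = 0.0303.
Darcy-Weisbach: ΔP = f(L/D)(ρV²/2) = 0.0303·(11/0.0335)·(797·7.77²/2) = 0.0303·328.4·2.406e+04 = 2.394e+05 Pa.
ΔP = 2.394e+05 Pa = 2.39 bar.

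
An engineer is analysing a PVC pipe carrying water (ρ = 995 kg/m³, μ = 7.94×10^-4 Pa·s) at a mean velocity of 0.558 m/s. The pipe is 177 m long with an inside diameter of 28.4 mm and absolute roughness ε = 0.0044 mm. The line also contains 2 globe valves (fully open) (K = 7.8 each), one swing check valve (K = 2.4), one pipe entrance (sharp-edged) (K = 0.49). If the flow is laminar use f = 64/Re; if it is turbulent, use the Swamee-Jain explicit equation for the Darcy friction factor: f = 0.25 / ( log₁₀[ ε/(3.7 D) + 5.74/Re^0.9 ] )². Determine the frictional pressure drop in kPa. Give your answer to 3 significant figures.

ΔP ≈ 28.2 kPa

Reynolds number Re = ρVD/μ = 995 · 0.558 · 0.0284 / 0.000794 = 1.986e+04.
Re > 4000 → turbulent. Relative roughness ε/D = 4.4e-06/0.0284 = 0.000155. Swamee-Jain: f = 0.25/(log₁₀[0.000155/3.7 + 5.74/1.986e+04^0.9])² = 0.25/(log₁₀[4.19e-05 + 0.000778])² = 0.25/(-3.086)² = 0.02624.
Total minor-loss coefficient ΣK = 2·7.8 + 1·2.4 + 1·0.49 = 18.5.
ΔP = [f·L/D + ΣK]·(ρV²/2) = [0.02624·177/0.0284 + 18.5]·(995·0.558²/2) = [163.6 + 18.5]·154.9 = 2.82e+04 Pa.
ΔP = 2.82e+04 Pa = 28.2 kPa.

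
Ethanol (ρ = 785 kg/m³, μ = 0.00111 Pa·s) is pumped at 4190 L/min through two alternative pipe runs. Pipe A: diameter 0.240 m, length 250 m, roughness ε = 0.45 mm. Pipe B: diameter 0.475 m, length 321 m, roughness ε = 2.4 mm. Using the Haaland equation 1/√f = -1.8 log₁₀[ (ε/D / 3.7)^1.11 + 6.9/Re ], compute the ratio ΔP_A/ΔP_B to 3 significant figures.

ΔP_A/ΔP_B ≈ 18.0

Pipe A: V = Q/A = 0.06983/0.04524 = 1.544 m/s; Re = 2.62e+05; ε/D = 0.00187; Haaland → f = 0.0237; ΔP_A = f(L/D)(ρV²/2) = 2.309e+04 Pa.
Pipe B: V = Q/A = 0.06983/0.1772 = 0.3941 m/s; Re = 1.324e+05; ε/D = 0.00505; Haaland → f = 0.03117; ΔP_B = f(L/D)(ρV²/2) = 1284 Pa.
ΔP_A/ΔP_B = 2.309e+04/1284 = 18.0.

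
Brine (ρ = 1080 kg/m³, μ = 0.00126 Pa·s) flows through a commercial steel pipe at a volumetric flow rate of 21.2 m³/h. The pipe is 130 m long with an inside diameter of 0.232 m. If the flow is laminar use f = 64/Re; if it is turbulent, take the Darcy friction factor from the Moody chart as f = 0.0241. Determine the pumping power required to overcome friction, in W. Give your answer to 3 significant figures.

Q = 21.2 m³/h = 21.2/3600 = 0.005889 m³/s.
Cross-sectional area A = πD²/4 = π(0.232)²/4 = 0.04227 m²; mean velocity V = Q/A = 0.005889/0.04227 = 0.1393 m/s.
Reynolds number Re = ρVD/μ = 1080 · 0.1393 · 0.232 / 0.00126 = 2.77e+04.
Re > 4000 → turbulent; use the Moody-chart value f = 0.0241.
Darcy-Weisbach: ΔP = f(L/D)(ρV²/2) = 0.0241·(130/0.232)·(1080·0.1393²/2) = 0.0241·560.3·10.48 = 141.5 Pa.
Pumping power P = QΔP = 0.005889·141.5 = 0.8334 W = 0.833 W.

P ≈ 0.833 W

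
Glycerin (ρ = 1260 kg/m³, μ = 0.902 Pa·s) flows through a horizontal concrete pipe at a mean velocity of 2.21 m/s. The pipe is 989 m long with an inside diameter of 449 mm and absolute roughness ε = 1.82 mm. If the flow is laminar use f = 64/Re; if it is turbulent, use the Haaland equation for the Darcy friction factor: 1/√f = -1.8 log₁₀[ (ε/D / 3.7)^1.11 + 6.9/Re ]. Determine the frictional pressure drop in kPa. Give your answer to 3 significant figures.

ΔP ≈ 313 kPa

Reynolds number Re = ρVD/μ = 1260 · 2.21 · 0.449 / 0.902 = 1386.
Re < 2300 → laminar flow, so f = 64/Re = 64/1386 = 0.04617 (the turbulent correlation is not needed).
Darcy-Weisbach: ΔP = f(L/D)(ρV²/2) = 0.04617·(989/0.449)·(1260·2.21²/2) = 0.04617·2203·3077 = 3.129e+05 Pa.
ΔP = 3.129e+05 Pa = 313 kPa.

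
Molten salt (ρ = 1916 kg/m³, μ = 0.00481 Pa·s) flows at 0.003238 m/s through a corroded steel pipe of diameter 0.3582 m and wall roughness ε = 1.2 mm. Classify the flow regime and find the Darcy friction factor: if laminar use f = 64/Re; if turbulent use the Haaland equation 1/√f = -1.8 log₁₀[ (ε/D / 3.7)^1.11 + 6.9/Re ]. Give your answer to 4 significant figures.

f ≈ 0.1385

Re = ρVD/μ = 1916·0.003238·0.3582/0.00481 = 462.
Re < 2300 → laminar, so f = 64/Re = 0.1385 (roughness is irrelevant in laminar flow).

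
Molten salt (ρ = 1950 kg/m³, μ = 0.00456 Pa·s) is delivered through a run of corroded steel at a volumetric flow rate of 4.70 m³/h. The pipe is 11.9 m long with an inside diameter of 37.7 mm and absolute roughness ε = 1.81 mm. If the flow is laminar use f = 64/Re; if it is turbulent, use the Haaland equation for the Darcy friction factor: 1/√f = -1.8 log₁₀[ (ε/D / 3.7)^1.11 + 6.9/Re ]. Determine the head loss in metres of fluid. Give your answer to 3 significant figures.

h_f ≈ 1.58 m

Q = 4.70 m³/h = 4.70/3600 = 0.001306 m³/s.
Cross-sectional area A = πD²/4 = π(0.0377)²/4 = 0.001116 m²; mean velocity V = Q/A = 0.001306/0.001116 = 1.17 m/s.
Reynolds number Re = ρVD/μ = 1950 · 1.17 · 0.0377 / 0.00456 = 1.886e+04.
Re > 4000 → turbulent. Relative roughness ε/D = 0.00181/0.0377 = 0.048. Haaland: 1/√f = -1.8 log₁₀[(0.048/3.7)^1.11 + 6.9/1.886e+04] = -1.8 log₁₀[0.00805 + 0.000366] = 3.735, so f = 0.07168.
Darcy-Weisbach: ΔP = f(L/D)(ρV²/2) = 0.07168·(11.9/0.0377)·(1950·1.17²/2) = 0.07168·315.6·1334 = 3.017e+04 Pa.
Head loss h_f = ΔP/(ρg) = 3.017e+04/(1950·9.81) = 1.58 m.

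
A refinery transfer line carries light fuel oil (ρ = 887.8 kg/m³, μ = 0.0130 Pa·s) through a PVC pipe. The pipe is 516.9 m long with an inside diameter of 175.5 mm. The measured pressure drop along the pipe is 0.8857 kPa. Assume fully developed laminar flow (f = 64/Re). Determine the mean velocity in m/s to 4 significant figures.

For laminar flow, f = 64/Re with Re = ρVD/μ, so Darcy-Weisbach reduces to ΔP = 32μLV/D². Solving for V: V = ΔP·D²/(32μL) = 885.7·(0.1755)²/(32·0.013·516.9) = 0.1269 m/s.
Check: Re = ρVD/μ = 887.8·0.1269·0.1755/0.013 = 1521 < 2300, so the laminar assumption holds.

V ≈ 0.1269 m/s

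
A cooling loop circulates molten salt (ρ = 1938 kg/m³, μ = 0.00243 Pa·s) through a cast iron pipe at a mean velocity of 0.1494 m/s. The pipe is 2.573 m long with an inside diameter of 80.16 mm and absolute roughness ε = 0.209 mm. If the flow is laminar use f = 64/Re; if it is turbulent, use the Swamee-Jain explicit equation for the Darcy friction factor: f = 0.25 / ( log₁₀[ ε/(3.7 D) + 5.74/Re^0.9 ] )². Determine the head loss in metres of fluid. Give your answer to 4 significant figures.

Reynolds number Re = ρVD/μ = 1938 · 0.1494 · 0.08016 / 0.00243 = 9551.
Re > 4000 → turbulent. Relative roughness ε/D = 0.000209/0.08016 = 0.00261. Swamee-Jain: f = 0.25/(log₁₀[0.00261/3.7 + 5.74/9551^0.9])² = 0.25/(log₁₀[0.000705 + 0.0015])² = 0.25/(-2.656)² = 0.03544.
Darcy-Weisbach: ΔP = f(L/D)(ρV²/2) = 0.03544·(2.573/0.08016)·(1938·0.1494²/2) = 0.03544·32.1·21.63 = 24.6 Pa.
Head loss h_f = ΔP/(ρg) = 24.6/(1938·9.81) = 0.001294 m.

h_f ≈ 0.001294 m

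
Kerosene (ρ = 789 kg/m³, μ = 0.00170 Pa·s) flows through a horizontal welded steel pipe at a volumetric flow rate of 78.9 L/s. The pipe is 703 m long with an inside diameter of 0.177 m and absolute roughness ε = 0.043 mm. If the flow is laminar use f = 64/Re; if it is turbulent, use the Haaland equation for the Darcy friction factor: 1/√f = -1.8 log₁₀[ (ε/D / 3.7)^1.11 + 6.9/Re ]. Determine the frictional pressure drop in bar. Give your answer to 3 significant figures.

Q = 78.9 L/s = 78.9/1000 = 0.0789 m³/s.
Cross-sectional area A = πD²/4 = π(0.177)²/4 = 0.02461 m²; mean velocity V = Q/A = 0.0789/0.02461 = 3.207 m/s.
Reynolds number Re = ρVD/μ = 789 · 3.207 · 0.177 / 0.0017 = 2.634e+05.
Re > 4000 → turbulent. Relative roughness ε/D = 4.3e-05/0.177 = 0.000243. Haaland: 1/√f = -1.8 log₁₀[(0.000243/3.7)^1.11 + 6.9/2.634e+05] = -1.8 log₁₀[2.28e-05 + 2.62e-05] = 7.758, so f = 0.01661.
Darcy-Weisbach: ΔP = f(L/D)(ρV²/2) = 0.01661·(703/0.177)·(789·3.207²/2) = 0.01661·3972·4056 = 2.677e+05 Pa.
ΔP = 2.677e+05 Pa = 2.68 bar.

ΔP ≈ 2.68 bar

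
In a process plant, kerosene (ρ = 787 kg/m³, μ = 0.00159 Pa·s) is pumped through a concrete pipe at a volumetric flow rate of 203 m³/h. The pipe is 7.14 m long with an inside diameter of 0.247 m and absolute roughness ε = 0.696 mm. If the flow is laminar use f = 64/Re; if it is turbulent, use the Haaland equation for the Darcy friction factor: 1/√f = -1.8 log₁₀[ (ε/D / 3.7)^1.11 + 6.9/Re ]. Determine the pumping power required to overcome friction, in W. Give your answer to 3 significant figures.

Q = 203 m³/h = 203/3600 = 0.05639 m³/s.
Cross-sectional area A = πD²/4 = π(0.247)²/4 = 0.04792 m²; mean velocity V = Q/A = 0.05639/0.04792 = 1.177 m/s.
Reynolds number Re = ρVD/μ = 787 · 1.177 · 0.247 / 0.00159 = 1.439e+05.
Re > 4000 → turbulent. Relative roughness ε/D = 0.000696/0.247 = 0.00282. Haaland: 1/√f = -1.8 log₁₀[(0.00282/3.7)^1.11 + 6.9/1.439e+05] = -1.8 log₁₀[0.000346 + 4.8e-05] = 6.129, so f = 0.02662.
Darcy-Weisbach: ΔP = f(L/D)(ρV²/2) = 0.02662·(7.14/0.247)·(787·1.177²/2) = 0.02662·28.91·545 = 419.4 Pa.
Pumping power P = QΔP = 0.05639·419.4 = 23.65 W = 23.6 W.

P ≈ 23.6 W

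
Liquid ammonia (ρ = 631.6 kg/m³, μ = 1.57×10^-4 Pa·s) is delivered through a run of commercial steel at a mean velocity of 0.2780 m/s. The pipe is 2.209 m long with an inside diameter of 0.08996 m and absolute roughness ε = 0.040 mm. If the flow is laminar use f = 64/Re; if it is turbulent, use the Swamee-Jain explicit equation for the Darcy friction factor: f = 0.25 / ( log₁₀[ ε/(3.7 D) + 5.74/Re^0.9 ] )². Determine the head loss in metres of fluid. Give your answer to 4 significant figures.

h_f ≈ 0.001950 m

Reynolds number Re = ρVD/μ = 631.6 · 0.278 · 0.08996 / 0.000157 = 1.006e+05.
Re > 4000 → turbulent. Relative roughness ε/D = 4e-05/0.08996 = 0.000445. Swamee-Jain: f = 0.25/(log₁₀[0.000445/3.7 + 5.74/1.006e+05^0.9])² = 0.25/(log₁₀[0.00012 + 0.000181])² = 0.25/(-3.522)² = 0.02016.
Darcy-Weisbach: ΔP = f(L/D)(ρV²/2) = 0.02016·(2.209/0.08996)·(631.6·0.278²/2) = 0.02016·24.56·24.41 = 12.08 Pa.
Head loss h_f = ΔP/(ρg) = 12.08/(631.6·9.81) = 0.001950 m.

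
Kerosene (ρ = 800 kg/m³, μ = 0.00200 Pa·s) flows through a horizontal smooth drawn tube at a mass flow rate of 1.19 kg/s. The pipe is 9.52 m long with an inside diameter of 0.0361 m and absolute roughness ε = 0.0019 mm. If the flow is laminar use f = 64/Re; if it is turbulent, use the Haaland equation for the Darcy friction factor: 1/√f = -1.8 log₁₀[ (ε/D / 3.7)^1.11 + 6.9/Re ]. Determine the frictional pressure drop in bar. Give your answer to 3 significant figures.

A = πD²/4 = π(0.0361)²/4 = 0.001024 m²; mean velocity V = ṁ/(ρA) = 1.19/(800 · 0.001024) = 1.453 m/s.
Reynolds number Re = ρVD/μ = 800 · 1.453 · 0.0361 / 0.002 = 2.099e+04.
Re > 4000 → turbulent. Relative roughness ε/D = 1.9e-06/0.0361 = 5.26e-05. Haaland: 1/√f = -1.8 log₁₀[(5.26e-05/3.7)^1.11 + 6.9/2.099e+04] = -1.8 log₁₀[4.17e-06 + 0.000329] = 6.26, so f = 0.02552.
Darcy-Weisbach: ΔP = f(L/D)(ρV²/2) = 0.02552·(9.52/0.0361)·(800·1.453²/2) = 0.02552·263.7·844.8 = 5686 Pa.
ΔP = 5686 Pa = 0.0569 bar.

ΔP ≈ 0.0569 bar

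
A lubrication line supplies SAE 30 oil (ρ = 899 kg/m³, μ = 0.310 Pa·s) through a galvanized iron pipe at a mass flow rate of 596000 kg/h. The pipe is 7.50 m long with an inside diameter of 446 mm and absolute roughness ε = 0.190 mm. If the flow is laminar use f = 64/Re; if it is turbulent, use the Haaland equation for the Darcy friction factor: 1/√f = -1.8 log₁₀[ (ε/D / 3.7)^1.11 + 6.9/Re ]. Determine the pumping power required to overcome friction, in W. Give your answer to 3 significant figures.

P ≈ 81.2 W

ṁ = 596000 kg/h = 596000/3600 = 165.6 kg/s.
A = πD²/4 = π(0.446)²/4 = 0.1562 m²; mean velocity V = ṁ/(ρA) = 165.6/(899 · 0.1562) = 1.179 m/s.
Reynolds number Re = ρVD/μ = 899 · 1.179 · 0.446 / 0.31 = 1525.
Re < 2300 → laminar flow, so f = 64/Re = 64/1525 = 0.04198 (the turbulent correlation is not needed).
Darcy-Weisbach: ΔP = f(L/D)(ρV²/2) = 0.04198·(7.5/0.446)·(899·1.179²/2) = 0.04198·16.82·624.6 = 440.9 Pa.
Q = ṁ/ρ = 165.6/899 = 0.1842 m³/s.
Pumping power P = QΔP = 0.1842·440.9 = 81.19 W = 81.2 W.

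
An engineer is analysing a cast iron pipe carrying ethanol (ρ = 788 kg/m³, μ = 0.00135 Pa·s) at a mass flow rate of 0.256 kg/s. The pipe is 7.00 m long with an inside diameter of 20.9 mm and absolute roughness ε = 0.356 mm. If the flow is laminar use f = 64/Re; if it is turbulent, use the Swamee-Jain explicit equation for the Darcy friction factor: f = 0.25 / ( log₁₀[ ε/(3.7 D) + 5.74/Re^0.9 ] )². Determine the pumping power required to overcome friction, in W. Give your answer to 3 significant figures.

A = πD²/4 = π(0.0209)²/4 = 0.0003431 m²; mean velocity V = ṁ/(ρA) = 0.256/(788 · 0.0003431) = 0.947 m/s.
Reynolds number Re = ρVD/μ = 788 · 0.947 · 0.0209 / 0.00135 = 1.155e+04.
Re > 4000 → turbulent. Relative roughness ε/D = 0.000356/0.0209 = 0.017. Swamee-Jain: f = 0.25/(log₁₀[0.017/3.7 + 5.74/1.155e+04^0.9])² = 0.25/(log₁₀[0.0046 + 0.00127])² = 0.25/(-2.231)² = 0.05021.
Darcy-Weisbach: ΔP = f(L/D)(ρV²/2) = 0.05021·(7/0.0209)·(788·0.947²/2) = 0.05021·334.9·353.3 = 5942 Pa.
Q = ṁ/ρ = 0.256/788 = 0.0003249 m³/s.
Pumping power P = QΔP = 0.0003249·5942 = 1.930 W = 1.93 W.

P ≈ 1.93 W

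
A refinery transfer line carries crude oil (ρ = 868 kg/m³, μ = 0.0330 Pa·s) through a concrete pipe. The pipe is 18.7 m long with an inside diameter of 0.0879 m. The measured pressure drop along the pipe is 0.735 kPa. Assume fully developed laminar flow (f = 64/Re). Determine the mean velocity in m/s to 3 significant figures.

For laminar flow, f = 64/Re with Re = ρVD/μ, so Darcy-Weisbach reduces to ΔP = 32μLV/D². Solving for V: V = ΔP·D²/(32μL) = 735·(0.0879)²/(32·0.033·18.7) = 0.2876 m/s.
Check: Re = ρVD/μ = 868·0.2876·0.0879/0.033 = 664.9 < 2300, so the laminar assumption holds.

V ≈ 0.288 m/s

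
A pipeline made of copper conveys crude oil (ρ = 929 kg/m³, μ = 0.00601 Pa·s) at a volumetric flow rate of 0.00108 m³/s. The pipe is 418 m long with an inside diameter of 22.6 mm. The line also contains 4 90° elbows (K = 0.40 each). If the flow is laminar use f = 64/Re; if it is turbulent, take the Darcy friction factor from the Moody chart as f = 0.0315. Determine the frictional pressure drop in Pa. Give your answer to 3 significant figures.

Cross-sectional area A = πD²/4 = π(0.0226)²/4 = 0.0004011 m²; mean velocity V = Q/A = 0.00108/0.0004011 = 2.692 m/s.
Reynolds number Re = ρVD/μ = 929 · 2.692 · 0.0226 / 0.00601 = 9405.
Re > 4000 → turbulent; use the Moody-chart value f = 0.0315.
Total minor-loss coefficient ΣK = 4·0.4 = 1.6.
ΔP = [f·L/D + ΣK]·(ρV²/2) = [0.0315·418/0.0226 + 1.6]·(929·2.692²/2) = [582.6 + 1.6]·3367 = 1.967e+06 Pa.

ΔP ≈ 1.97×10^6 Pa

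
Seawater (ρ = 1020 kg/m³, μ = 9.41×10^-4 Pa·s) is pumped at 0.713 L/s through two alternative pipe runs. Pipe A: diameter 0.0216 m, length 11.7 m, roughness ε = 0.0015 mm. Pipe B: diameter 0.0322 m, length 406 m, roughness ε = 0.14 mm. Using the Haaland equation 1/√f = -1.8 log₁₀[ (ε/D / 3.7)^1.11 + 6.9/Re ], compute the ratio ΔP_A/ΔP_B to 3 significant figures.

ΔP_A/ΔP_B ≈ 0.141

Pipe A: V = Q/A = 0.000713/0.0003664 = 1.946 m/s; Re = 4.556e+04; ε/D = 6.94e-05; Haaland → f = 0.02133; ΔP_A = f(L/D)(ρV²/2) = 2.231e+04 Pa.
Pipe B: V = Q/A = 0.000713/0.0008143 = 0.8756 m/s; Re = 3.056e+04; ε/D = 0.00435; Haaland → f = 0.03201; ΔP_B = f(L/D)(ρV²/2) = 1.578e+05 Pa.
ΔP_A/ΔP_B = 2.231e+04/1.578e+05 = 0.141.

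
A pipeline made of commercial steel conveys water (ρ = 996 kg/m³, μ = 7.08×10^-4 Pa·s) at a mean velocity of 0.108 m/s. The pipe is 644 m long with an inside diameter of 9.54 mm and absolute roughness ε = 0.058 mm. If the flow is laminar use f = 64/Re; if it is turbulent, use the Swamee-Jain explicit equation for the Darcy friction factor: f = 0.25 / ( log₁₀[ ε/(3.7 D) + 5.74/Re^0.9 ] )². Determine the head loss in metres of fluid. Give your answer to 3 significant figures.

h_f ≈ 1.77 m

Reynolds number Re = ρVD/μ = 996 · 0.108 · 0.00954 / 0.000708 = 1449.
Re < 2300 → laminar flow, so f = 64/Re = 64/1449 = 0.04416 (the turbulent correlation is not needed).
Darcy-Weisbach: ΔP = f(L/D)(ρV²/2) = 0.04416·(644/0.00954)·(996·0.108²/2) = 0.04416·6.751e+04·5.809 = 1.731e+04 Pa.
Head loss h_f = ΔP/(ρg) = 1.731e+04/(996·9.81) = 1.77 m.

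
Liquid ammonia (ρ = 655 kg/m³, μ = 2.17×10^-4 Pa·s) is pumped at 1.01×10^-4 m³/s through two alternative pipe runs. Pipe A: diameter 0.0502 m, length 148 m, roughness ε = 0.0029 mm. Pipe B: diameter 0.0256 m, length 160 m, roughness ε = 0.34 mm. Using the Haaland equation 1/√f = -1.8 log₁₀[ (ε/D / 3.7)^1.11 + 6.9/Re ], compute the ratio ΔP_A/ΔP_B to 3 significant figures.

Pipe A: V = Q/A = 0.000101/0.001979 = 0.05103 m/s; Re = 7732; ε/D = 5.78e-05; Haaland → f = 0.03324; ΔP_A = f(L/D)(ρV²/2) = 83.57 Pa.
Pipe B: V = Q/A = 0.000101/0.0005147 = 0.1962 m/s; Re = 1.516e+04; ε/D = 0.0133; Haaland → f = 0.04489; ΔP_B = f(L/D)(ρV²/2) = 3538 Pa.
ΔP_A/ΔP_B = 83.57/3538 = 0.0236.

ΔP_A/ΔP_B ≈ 0.0236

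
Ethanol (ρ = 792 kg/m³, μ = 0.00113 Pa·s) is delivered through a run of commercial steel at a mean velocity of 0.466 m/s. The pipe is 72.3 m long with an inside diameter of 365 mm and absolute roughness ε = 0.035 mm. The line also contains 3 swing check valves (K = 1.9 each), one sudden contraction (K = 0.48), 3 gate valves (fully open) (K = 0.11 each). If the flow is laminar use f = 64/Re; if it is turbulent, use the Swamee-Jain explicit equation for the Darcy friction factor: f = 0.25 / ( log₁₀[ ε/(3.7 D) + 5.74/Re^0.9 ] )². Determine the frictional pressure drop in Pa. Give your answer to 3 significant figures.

Reynolds number Re = ρVD/μ = 792 · 0.466 · 0.365 / 0.00113 = 1.192e+05.
Re > 4000 → turbulent. Relative roughness ε/D = 3.5e-05/0.365 = 9.59e-05. Swamee-Jain: f = 0.25/(log₁₀[9.59e-05/3.7 + 5.74/1.192e+05^0.9])² = 0.25/(log₁₀[2.59e-05 + 0.000155])² = 0.25/(-3.743)² = 0.01785.
Total minor-loss coefficient ΣK = 3·1.9 + 1·0.48 + 3·0.11 = 6.51.
ΔP = [f·L/D + ΣK]·(ρV²/2) = [0.01785·72.3/0.365 + 6.51]·(792·0.466²/2) = [3.535 + 6.51]·85.99 = 863.8 Pa.

ΔP ≈ 864 Pa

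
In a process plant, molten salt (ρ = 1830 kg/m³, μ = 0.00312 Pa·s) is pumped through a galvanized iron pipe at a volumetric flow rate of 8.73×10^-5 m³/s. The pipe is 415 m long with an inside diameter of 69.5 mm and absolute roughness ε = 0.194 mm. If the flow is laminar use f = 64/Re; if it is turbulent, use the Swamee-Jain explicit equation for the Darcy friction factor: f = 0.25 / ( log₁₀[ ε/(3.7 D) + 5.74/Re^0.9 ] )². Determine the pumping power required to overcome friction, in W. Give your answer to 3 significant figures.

P ≈ 0.0172 W

Cross-sectional area A = πD²/4 = π(0.0695)²/4 = 0.003794 m²; mean velocity V = Q/A = 8.73e-05/0.003794 = 0.02301 m/s.
Reynolds number Re = ρVD/μ = 1830 · 0.02301 · 0.0695 / 0.00312 = 938.1.
Re < 2300 → laminar flow, so f = 64/Re = 64/938.1 = 0.06823 (the turbulent correlation is not needed).
Darcy-Weisbach: ΔP = f(L/D)(ρV²/2) = 0.06823·(415/0.0695)·(1830·0.02301²/2) = 0.06823·5971·0.4845 = 197.4 Pa.
Pumping power P = QΔP = 8.73e-05·197.4 = 0.01723 W = 0.0172 W.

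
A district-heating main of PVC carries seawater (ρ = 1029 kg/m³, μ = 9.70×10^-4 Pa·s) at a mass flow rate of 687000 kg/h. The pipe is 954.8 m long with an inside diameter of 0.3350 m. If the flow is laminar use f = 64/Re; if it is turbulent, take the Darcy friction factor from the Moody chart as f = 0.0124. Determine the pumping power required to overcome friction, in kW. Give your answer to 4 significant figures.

ṁ = 687000 kg/h = 687000/3600 = 190.8 kg/s.
A = πD²/4 = π(0.335)²/4 = 0.08814 m²; mean velocity V = ṁ/(ρA) = 190.8/(1029 · 0.08814) = 2.104 m/s.
Reynolds number Re = ρVD/μ = 1029 · 2.104 · 0.335 / 0.00097 = 7.477e+05.
Re > 4000 → turbulent; use the Moody-chart value f = 0.0124.
Darcy-Weisbach: ΔP = f(L/D)(ρV²/2) = 0.0124·(954.8/0.335)·(1029·2.104²/2) = 0.0124·2850·2278 = 8.05e+04 Pa.
Q = ṁ/ρ = 190.8/1029 = 0.1855 m³/s.
Pumping power P = QΔP = 0.1855·8.05e+04 = 14929 W = 14.93 kW.

P ≈ 14.93 kW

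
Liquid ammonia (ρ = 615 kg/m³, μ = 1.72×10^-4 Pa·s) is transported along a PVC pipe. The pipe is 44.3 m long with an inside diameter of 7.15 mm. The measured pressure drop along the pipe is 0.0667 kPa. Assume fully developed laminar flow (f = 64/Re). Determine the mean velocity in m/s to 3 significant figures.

For laminar flow, f = 64/Re with Re = ρVD/μ, so Darcy-Weisbach reduces to ΔP = 32μLV/D². Solving for V: V = ΔP·D²/(32μL) = 66.7·(0.00715)²/(32·0.000172·44.3) = 0.01398 m/s.
Check: Re = ρVD/μ = 615·0.01398·0.00715/0.000172 = 357.5 < 2300, so the laminar assumption holds.

V ≈ 0.0140 m/s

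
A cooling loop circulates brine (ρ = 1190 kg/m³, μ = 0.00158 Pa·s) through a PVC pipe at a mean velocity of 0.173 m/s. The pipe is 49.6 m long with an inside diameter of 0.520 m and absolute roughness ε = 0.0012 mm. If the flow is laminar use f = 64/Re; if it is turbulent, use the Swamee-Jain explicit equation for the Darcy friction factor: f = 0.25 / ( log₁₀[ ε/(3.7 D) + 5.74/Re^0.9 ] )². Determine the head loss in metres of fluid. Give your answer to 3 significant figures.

h_f ≈ 0.00283 m

Reynolds number Re = ρVD/μ = 1190 · 0.173 · 0.52 / 0.00158 = 6.775e+04.
Re > 4000 → turbulent. Relative roughness ε/D = 1.2e-06/0.52 = 2.31e-06. Swamee-Jain: f = 0.25/(log₁₀[2.31e-06/3.7 + 5.74/6.775e+04^0.9])² = 0.25/(log₁₀[6.24e-07 + 0.000258])² = 0.25/(-3.588)² = 0.01942.
Darcy-Weisbach: ΔP = f(L/D)(ρV²/2) = 0.01942·(49.6/0.52)·(1190·0.173²/2) = 0.01942·95.38·17.81 = 32.99 Pa.
Head loss h_f = ΔP/(ρg) = 32.99/(1190·9.81) = 0.00283 m.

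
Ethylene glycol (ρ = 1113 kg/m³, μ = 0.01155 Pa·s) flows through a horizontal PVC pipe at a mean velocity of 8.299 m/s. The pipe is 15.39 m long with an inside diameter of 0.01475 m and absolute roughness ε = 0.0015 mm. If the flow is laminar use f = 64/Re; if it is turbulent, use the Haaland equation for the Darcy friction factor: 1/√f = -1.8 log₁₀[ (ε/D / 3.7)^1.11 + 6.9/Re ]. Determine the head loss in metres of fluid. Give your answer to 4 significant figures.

h_f ≈ 108.6 m

Reynolds number Re = ρVD/μ = 1113 · 8.299 · 0.01475 / 0.0115 = 1.18e+04.
Re > 4000 → turbulent. Relative roughness ε/D = 1.5e-06/0.01475 = 0.000102. Haaland: 1/√f = -1.8 log₁₀[(0.000102/3.7)^1.11 + 6.9/1.18e+04] = -1.8 log₁₀[8.66e-06 + 0.000585] = 5.808, so f = 0.02965.
Darcy-Weisbach: ΔP = f(L/D)(ρV²/2) = 0.02965·(15.39/0.01475)·(1113·8.299²/2) = 0.02965·1043·3.833e+04 = 1.186e+06 Pa.
Head loss h_f = ΔP/(ρg) = 1.186e+06/(1113·9.81) = 108.6 m.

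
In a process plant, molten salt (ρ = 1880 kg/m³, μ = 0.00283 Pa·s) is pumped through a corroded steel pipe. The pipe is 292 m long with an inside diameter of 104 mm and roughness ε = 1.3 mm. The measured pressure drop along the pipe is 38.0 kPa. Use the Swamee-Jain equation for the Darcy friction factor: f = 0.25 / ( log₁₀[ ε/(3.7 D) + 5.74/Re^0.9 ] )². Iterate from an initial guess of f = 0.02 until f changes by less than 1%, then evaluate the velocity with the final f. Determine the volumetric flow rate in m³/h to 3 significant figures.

Rearranging Darcy-Weisbach: V = √(2·ΔP·D/(f·L·ρ)). With ε/D = 0.0013/0.104 = 0.0125, iterate starting from f = 0.02:
  f = 0.02 → V = √(2·3.8e+04·0.104/(0.02·292·1880)) = 0.8485 m/s; Re = ρVD/μ = 5.862e+04; f → 0.04216
  f = 0.04216 → V = 0.5844 m/s; Re = 4.037e+04; f → 0.04264
  f = 0.04264 → V = 0.5811 m/s; Re = 4.015e+04; f → 0.04264
Converged (Δf/f < 1%). With the final f = 0.04264: V = √(2·3.8e+04·0.104/(0.04264·292·1880)) = 0.5811 m/s.
Q = V·A = 0.5811·(π/4·0.104²) = 0.004936 m³/s = 17.8 m³/h.

Q ≈ 17.8 m³/h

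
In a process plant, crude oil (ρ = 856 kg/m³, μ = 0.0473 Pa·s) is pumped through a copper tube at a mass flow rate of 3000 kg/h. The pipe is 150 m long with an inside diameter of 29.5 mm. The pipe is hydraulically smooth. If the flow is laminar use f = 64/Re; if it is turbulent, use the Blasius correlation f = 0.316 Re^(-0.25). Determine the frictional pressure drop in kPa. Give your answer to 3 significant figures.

ΔP ≈ 372 kPa

ṁ = 3000 kg/h = 3000/3600 = 0.8333 kg/s.
A = πD²/4 = π(0.0295)²/4 = 0.0006835 m²; mean velocity V = ṁ/(ρA) = 0.8333/(856 · 0.0006835) = 1.424 m/s.
Reynolds number Re = ρVD/μ = 856 · 1.424 · 0.0295 / 0.0473 = 760.4.
Re < 2300 → laminar flow, so f = 64/Re = 64/760.4 = 0.08417 (the turbulent correlation is not needed).
Darcy-Weisbach: ΔP = f(L/D)(ρV²/2) = 0.08417·(150/0.0295)·(856·1.424²/2) = 0.08417·5085·868.3 = 3.716e+05 Pa.
ΔP = 3.716e+05 Pa = 372 kPa.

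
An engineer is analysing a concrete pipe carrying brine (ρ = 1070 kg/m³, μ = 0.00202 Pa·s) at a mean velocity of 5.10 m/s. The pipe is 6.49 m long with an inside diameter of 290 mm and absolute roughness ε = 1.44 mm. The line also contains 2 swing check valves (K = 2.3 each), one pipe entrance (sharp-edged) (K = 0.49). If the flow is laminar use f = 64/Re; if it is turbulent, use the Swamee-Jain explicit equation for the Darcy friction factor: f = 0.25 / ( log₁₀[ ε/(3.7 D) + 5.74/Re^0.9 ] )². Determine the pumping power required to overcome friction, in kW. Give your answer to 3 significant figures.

Reynolds number Re = ρVD/μ = 1070 · 5.1 · 0.29 / 0.00202 = 7.834e+05.
Re > 4000 → turbulent. Relative roughness ε/D = 0.00144/0.29 = 0.00497. Swamee-Jain: f = 0.25/(log₁₀[0.00497/3.7 + 5.74/7.834e+05^0.9])² = 0.25/(log₁₀[0.00134 + 2.85e-05])² = 0.25/(-2.863)² = 0.0305.
Total minor-loss coefficient ΣK = 2·2.3 + 1·0.49 = 5.09.
ΔP = [f·L/D + ΣK]·(ρV²/2) = [0.0305·6.49/0.29 + 5.09]·(1070·5.1²/2) = [0.6825 + 5.09]·1.392e+04 = 8.033e+04 Pa.
Q = V·A = 5.1·0.06605 = 0.3369 m³/s.
Pumping power P = QΔP = 0.3369·8.033e+04 = 27060 W = 27.1 kW.

P ≈ 27.1 kW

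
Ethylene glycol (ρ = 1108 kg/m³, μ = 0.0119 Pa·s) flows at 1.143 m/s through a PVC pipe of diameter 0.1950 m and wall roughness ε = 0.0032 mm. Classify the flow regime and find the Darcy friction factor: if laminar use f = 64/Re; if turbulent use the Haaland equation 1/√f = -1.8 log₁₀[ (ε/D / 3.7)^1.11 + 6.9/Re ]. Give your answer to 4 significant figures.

Re = ρVD/μ = 1108·1.143·0.195/0.0119 = 2.075e+04.
Re > 4000 → turbulent. ε/D = 3.2e-06/0.195 = 1.64e-05; Haaland: 1/√f = -1.8 log₁₀[1.14e-06 + 0.000332] = 6.258, so f = 0.02553.

f ≈ 0.02553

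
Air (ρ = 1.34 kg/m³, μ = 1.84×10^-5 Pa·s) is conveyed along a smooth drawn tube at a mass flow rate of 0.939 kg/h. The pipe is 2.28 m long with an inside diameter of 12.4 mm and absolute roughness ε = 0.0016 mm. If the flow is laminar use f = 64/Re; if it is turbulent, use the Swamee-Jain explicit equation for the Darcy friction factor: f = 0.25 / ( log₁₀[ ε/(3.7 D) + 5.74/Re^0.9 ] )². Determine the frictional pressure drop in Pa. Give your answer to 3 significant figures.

ṁ = 0.939 kg/h = 0.939/3600 = 0.0002608 kg/s.
A = πD²/4 = π(0.0124)²/4 = 0.0001208 m²; mean velocity V = ṁ/(ρA) = 0.0002608/(1.34 · 0.0001208) = 1.612 m/s.
Reynolds number Re = ρVD/μ = 1.34 · 1.612 · 0.0124 / 1.84e-05 = 1456.
Re < 2300 → laminar flow, so f = 64/Re = 64/1456 = 0.04397 (the turbulent correlation is not needed).
Darcy-Weisbach: ΔP = f(L/D)(ρV²/2) = 0.04397·(2.28/0.0124)·(1.34·1.612²/2) = 0.04397·183.9·1.741 = 14.07 Pa.

ΔP ≈ 14.1 Pa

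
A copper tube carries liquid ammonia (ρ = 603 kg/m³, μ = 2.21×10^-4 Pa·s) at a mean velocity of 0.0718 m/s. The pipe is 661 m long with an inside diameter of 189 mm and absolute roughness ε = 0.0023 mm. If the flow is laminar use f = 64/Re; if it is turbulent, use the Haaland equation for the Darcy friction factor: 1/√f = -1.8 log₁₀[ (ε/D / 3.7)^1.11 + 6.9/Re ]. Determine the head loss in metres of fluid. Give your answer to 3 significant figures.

h_f ≈ 0.0204 m

Reynolds number Re = ρVD/μ = 603 · 0.0718 · 0.189 / 0.000221 = 3.703e+04.
Re > 4000 → turbulent. Relative roughness ε/D = 2.3e-06/0.189 = 1.22e-05. Haaland: 1/√f = -1.8 log₁₀[(1.22e-05/3.7)^1.11 + 6.9/3.703e+04] = -1.8 log₁₀[8.2e-07 + 0.000186] = 6.71, so f = 0.02221.
Darcy-Weisbach: ΔP = f(L/D)(ρV²/2) = 0.02221·(661/0.189)·(603·0.0718²/2) = 0.02221·3497·1.554 = 120.7 Pa.
Head loss h_f = ΔP/(ρg) = 120.7/(603·9.81) = 0.0204 m.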